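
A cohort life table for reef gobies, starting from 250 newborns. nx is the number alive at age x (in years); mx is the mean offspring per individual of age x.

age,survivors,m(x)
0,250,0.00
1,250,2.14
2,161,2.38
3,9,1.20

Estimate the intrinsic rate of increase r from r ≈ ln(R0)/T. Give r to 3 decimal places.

lx = nx/n0 = nx/250: 1, 1, 0.644, 0.036
R0 = Σ lx·mx = 0 + 2.14 + 1.53272 + 0.0432 = 3.71592
Σ x·lx·mx = 5.33504; T = 5.33504/3.71592 = 1.43573…
r ≈ ln(R0)/T = ln(3.71592)/1.43573… = 0.91426… → 0.914

0.914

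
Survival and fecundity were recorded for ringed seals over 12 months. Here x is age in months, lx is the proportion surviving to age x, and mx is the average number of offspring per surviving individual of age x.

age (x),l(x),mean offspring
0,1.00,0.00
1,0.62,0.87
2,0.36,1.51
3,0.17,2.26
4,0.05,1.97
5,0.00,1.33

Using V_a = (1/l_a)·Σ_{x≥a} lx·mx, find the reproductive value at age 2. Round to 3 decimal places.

2.851

lx·mx for x ≥ 2: 0.5436, 0.3842, 0.0985, 0 → sum = 1.0263
V_2 = 1.0263 / l_2 = 1.0263 / 0.36 = 2.850833… → 2.851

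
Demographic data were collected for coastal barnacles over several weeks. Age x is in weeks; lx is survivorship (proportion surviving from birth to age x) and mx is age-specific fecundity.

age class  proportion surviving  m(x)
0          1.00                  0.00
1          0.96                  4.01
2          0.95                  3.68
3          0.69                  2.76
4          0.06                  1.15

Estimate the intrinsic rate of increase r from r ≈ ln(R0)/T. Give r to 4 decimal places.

R0 = Σ lx·mx = 0 + 3.8496 + 3.496 + 1.9044 + 0.069 = 9.319
Σ x·lx·mx = 16.8308; T = 16.8308/9.319 = 1.80607…
r ≈ ln(R0)/T = ln(9.319)/1.80607… = 1.235861… → 1.2359

1.2359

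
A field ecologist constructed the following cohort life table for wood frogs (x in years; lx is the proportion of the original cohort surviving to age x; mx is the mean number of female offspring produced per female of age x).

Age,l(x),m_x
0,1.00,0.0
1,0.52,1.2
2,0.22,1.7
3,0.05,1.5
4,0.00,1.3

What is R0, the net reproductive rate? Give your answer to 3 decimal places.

1.073

lx·mx by age: 0, 0.624, 0.374, 0.075, 0
R0 = Σ lx·mx = 1.073 → 1.073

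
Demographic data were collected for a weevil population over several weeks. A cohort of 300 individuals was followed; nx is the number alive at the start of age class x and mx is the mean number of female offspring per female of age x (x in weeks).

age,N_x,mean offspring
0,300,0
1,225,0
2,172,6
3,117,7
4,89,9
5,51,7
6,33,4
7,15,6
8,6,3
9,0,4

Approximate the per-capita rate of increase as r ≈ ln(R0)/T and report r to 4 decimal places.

0.6988

lx = nx/n0 = nx/300: 1, 0.75, 0.57333…, 0.39, 0.29667…, 0.17, 0.11, 0.05, 0.02, 0
R0 = Σ lx·mx = 0 + 0 + 3.44… + 2.73 + 2.67… + 1.19 + 0.44 + 0.3 + 0.06 + 0 = 10.83…
Σ x·lx·mx = 36.92…; T = 36.92…/10.83… = 3.40905…
r ≈ ln(R0)/T = ln(10.83…)/3.40905… = 0.698822… → 0.6988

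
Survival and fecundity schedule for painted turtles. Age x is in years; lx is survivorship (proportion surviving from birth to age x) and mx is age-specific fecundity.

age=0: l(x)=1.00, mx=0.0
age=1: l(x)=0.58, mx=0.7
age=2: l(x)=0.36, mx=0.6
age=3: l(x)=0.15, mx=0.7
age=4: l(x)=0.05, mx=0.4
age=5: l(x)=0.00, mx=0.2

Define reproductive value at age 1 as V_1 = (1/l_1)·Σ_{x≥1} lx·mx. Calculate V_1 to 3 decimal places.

1.288

lx·mx for x ≥ 1: 0.406, 0.216, 0.105, 0.02, 0 → sum = 0.747
V_1 = 0.747 / l_1 = 0.747 / 0.58 = 1.287931… → 1.288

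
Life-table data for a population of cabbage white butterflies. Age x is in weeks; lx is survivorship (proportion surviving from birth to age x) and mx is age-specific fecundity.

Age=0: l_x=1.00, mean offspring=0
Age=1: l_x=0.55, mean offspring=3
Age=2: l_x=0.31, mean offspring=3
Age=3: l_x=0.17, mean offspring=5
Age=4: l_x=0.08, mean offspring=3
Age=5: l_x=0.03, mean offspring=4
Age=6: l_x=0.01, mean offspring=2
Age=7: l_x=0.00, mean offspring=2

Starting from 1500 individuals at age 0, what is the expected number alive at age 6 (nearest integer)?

15

Expected survivors = N0 · l_6 = 1500 × 0.01 = 15 → 15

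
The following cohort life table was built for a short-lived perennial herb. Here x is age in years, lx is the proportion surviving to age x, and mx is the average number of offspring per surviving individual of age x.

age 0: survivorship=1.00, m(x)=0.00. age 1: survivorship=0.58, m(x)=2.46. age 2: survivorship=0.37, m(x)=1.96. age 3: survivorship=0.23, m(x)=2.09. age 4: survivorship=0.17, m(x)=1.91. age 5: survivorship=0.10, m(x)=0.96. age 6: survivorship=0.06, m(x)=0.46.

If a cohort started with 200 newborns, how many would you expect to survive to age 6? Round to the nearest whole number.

Expected survivors = N0 · l_6 = 200 × 0.06 = 12 → 12

12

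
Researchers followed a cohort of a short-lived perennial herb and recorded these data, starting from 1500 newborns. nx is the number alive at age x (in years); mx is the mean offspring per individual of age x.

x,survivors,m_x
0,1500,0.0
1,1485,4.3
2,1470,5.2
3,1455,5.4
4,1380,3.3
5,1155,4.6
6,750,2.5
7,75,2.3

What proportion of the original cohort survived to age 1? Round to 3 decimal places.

l_1 = n_1/n_0 = 1485/1500 = 0.99 → 0.990

0.990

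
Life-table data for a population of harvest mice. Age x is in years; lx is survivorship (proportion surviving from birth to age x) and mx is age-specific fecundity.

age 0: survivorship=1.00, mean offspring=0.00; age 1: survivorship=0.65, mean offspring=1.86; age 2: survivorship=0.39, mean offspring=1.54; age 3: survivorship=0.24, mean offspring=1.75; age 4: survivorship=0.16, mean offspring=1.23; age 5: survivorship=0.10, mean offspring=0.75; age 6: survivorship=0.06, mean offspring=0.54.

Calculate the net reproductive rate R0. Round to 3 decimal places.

2.534

lx·mx by age: 0, 1.209, 0.6006, 0.42, 0.1968, 0.075, 0.0324
R0 = Σ lx·mx = 2.5338 → 2.534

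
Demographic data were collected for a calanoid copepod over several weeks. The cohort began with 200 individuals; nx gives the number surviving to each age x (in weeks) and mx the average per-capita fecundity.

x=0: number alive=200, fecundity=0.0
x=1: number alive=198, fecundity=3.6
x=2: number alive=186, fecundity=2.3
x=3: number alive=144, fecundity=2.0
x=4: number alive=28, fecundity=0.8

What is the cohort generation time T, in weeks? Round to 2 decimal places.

lx = nx/n0 = nx/200: 1, 0.99, 0.93, 0.72, 0.14
lx·mx: 0, 3.564, 2.139, 1.44, 0.112 → R0 = 7.255
x·lx·mx: 0, 3.564, 4.278, 4.32, 0.448 → Σ = 12.61
T = 12.61 / 7.255 = 1.738112… → 1.74

1.74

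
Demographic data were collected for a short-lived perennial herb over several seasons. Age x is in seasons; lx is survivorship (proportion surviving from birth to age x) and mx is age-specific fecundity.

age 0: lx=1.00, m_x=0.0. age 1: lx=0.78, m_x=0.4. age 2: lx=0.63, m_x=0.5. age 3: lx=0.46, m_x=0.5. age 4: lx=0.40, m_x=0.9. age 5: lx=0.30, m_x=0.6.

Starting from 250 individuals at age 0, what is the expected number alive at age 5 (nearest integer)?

75

Expected survivors = N0 · l_5 = 250 × 0.30 = 75 → 75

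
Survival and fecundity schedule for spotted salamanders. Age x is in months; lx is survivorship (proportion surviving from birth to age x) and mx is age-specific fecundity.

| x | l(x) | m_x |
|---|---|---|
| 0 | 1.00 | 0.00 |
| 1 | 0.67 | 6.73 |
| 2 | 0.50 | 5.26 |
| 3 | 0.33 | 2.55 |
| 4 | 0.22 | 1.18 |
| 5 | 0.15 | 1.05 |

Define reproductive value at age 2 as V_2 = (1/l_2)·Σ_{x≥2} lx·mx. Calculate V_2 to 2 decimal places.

7.78

lx·mx for x ≥ 2: 2.63, 0.8415, 0.2596, 0.1575 → sum = 3.8886
V_2 = 3.8886 / l_2 = 3.8886 / 0.5 = 7.7772 → 7.78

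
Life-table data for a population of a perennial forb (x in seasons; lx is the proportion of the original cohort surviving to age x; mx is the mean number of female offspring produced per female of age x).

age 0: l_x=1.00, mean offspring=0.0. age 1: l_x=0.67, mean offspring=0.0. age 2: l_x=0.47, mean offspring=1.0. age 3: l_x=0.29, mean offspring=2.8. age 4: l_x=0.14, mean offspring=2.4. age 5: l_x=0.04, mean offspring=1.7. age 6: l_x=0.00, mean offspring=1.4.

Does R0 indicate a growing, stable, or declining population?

R0 = Σ lx·mx = 0 + 0 + 0.47 + 0.812 + 0.336 + 0.068 + 0 = 1.686
R0 > 1, so the population is growing.

growing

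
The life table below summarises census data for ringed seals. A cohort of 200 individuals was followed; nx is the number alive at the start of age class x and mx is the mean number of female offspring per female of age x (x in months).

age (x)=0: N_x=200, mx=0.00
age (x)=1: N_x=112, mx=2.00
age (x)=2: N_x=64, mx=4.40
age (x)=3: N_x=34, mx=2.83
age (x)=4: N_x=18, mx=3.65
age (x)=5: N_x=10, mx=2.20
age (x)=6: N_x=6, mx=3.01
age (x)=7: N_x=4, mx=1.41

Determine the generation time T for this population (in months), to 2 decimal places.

lx = nx/n0 = nx/200: 1, 0.56, 0.32, 0.17, 0.09, 0.05, 0.03, 0.02
lx·mx: 0, 1.12, 1.408, 0.4811, 0.3285, 0.11, 0.0903, 0.0282 → R0 = 3.5661
x·lx·mx: 0, 1.12, 2.816, 1.4433, 1.314, 0.55, 0.5418, 0.1974 → Σ = 7.9825
T = 7.9825 / 3.5661 = 2.23844… → 2.24

2.24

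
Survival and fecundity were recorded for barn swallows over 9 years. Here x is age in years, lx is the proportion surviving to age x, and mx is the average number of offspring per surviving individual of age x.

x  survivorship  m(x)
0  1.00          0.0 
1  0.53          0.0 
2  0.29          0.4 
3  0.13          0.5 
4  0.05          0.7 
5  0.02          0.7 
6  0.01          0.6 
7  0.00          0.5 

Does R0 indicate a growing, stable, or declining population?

R0 = Σ lx·mx = 0 + 0 + 0.116 + 0.065 + 0.035 + 0.014 + 0.006 + 0 = 0.236
R0 < 1, so the population is declining.

declining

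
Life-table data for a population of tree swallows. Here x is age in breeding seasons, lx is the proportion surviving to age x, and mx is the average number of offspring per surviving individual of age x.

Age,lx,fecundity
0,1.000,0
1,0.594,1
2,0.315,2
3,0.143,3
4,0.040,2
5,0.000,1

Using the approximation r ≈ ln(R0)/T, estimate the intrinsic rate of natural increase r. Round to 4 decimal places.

R0 = Σ lx·mx = 0 + 0.594 + 0.63 + 0.429 + 0.08 + 0 = 1.733
Σ x·lx·mx = 3.461; T = 3.461/1.733 = 1.99711…
r ≈ ln(R0)/T = ln(1.733)/1.99711… = 0.275324… → 0.2753

0.2753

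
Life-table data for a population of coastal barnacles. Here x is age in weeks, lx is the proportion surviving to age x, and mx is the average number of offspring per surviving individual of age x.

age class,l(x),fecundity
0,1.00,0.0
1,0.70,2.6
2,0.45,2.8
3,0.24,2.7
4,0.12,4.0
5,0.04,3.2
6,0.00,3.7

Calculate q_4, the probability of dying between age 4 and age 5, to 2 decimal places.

0.67

q_4 = (l_4 − l_5) / l_4 = (0.12 − 0.04) / 0.12
     = 0.08 / 0.12 = 0.666667… → 0.67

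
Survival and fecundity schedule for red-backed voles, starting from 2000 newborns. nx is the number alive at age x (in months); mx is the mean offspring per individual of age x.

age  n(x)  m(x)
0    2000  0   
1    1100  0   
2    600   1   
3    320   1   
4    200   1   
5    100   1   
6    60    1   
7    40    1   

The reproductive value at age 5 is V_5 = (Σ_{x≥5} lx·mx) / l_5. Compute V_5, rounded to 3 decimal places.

lx = nx/n0 = nx/2000: 1, 0.55, 0.3, 0.16, 0.1, 0.05, 0.03, 0.02
lx·mx for x ≥ 5: 0.05, 0.03, 0.02 → sum = 0.1
V_5 = 0.1 / l_5 = 0.1 / 0.05 = 2 → 2.000

2.000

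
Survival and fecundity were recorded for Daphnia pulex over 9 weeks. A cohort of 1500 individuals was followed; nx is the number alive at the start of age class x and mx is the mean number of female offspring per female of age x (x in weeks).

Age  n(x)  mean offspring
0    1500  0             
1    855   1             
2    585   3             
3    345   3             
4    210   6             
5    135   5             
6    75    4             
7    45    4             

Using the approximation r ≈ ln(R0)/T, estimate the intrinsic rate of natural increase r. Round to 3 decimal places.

lx = nx/n0 = nx/1500: 1, 0.57, 0.39, 0.23, 0.14, 0.09, 0.05, 0.03
R0 = Σ lx·mx = 0 + 0.57 + 1.17 + 0.69 + 0.84 + 0.45 + 0.2 + 0.12 = 4.04
Σ x·lx·mx = 12.63; T = 12.63/4.04 = 3.12624…
r ≈ ln(R0)/T = ln(4.04)/3.12624… = 0.44662… → 0.447

0.447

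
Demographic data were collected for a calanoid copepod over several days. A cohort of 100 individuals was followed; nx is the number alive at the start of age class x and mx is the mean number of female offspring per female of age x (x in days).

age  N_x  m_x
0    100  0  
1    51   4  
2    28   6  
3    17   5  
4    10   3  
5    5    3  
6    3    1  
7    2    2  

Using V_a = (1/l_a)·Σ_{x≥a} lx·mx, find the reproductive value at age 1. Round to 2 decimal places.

lx = nx/n0 = nx/100: 1, 0.51, 0.28, 0.17, 0.1, 0.05, 0.03, 0.02
lx·mx for x ≥ 1: 2.04, 1.68, 0.85, 0.3, 0.15, 0.03, 0.04 → sum = 5.09
V_1 = 5.09 / l_1 = 5.09 / 0.51 = 9.980392… → 9.98

9.98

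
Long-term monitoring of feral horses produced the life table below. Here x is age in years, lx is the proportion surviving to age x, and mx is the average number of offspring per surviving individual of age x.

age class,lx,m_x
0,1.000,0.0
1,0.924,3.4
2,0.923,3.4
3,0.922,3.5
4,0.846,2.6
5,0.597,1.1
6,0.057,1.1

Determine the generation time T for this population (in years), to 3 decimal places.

2.540

lx·mx: 0, 3.1416, 3.1382, 3.227, 2.1996, 0.6567, 0.0627 → R0 = 12.4258
x·lx·mx: 0, 3.1416, 6.2764, 9.681, 8.7984, 3.2835, 0.3762 → Σ = 31.5571
T = 31.5571 / 12.4258 = 2.539643… → 2.540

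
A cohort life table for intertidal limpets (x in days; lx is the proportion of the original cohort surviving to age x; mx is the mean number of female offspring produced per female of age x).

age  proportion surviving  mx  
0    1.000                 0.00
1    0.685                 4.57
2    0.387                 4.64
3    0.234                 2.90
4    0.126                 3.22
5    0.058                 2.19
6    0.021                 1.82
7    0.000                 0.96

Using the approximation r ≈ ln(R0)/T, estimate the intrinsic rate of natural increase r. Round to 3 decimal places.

1.000

R0 = Σ lx·mx = 0 + 3.13045 + 1.79568 + 0.6786 + 0.40572 + 0.12702 + 0.03822 + 0 = 6.17569
Σ x·lx·mx = 11.24491; T = 11.24491/6.17569 = 1.82083…
r ≈ ln(R0)/T = ln(6.17569)/1.82083… = 0.99988… → 1.000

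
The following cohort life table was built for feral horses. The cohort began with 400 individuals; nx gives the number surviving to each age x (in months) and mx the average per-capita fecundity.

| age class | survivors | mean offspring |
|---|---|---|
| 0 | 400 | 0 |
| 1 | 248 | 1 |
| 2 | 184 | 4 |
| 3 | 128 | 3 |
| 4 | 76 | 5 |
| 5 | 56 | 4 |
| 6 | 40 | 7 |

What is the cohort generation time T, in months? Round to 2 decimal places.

lx = nx/n0 = nx/400: 1, 0.62, 0.46, 0.32, 0.19, 0.14, 0.1
lx·mx: 0, 0.62, 1.84, 0.96, 0.95, 0.56, 0.7 → R0 = 5.63
x·lx·mx: 0, 0.62, 3.68, 2.88, 3.8, 2.8, 4.2 → Σ = 17.98
T = 17.98 / 5.63 = 3.193606… → 3.19

3.19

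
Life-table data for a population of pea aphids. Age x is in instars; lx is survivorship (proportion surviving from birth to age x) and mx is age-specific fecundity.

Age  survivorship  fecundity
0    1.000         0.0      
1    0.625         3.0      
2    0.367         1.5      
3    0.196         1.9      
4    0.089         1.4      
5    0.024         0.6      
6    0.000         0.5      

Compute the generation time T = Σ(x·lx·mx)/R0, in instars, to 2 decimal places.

1.59

lx·mx: 0, 1.875, 0.5505, 0.3724, 0.1246, 0.0144, 0 → R0 = 2.9369
x·lx·mx: 0, 1.875, 1.101, 1.1172, 0.4984, 0.072, 0 → Σ = 4.6636
T = 4.6636 / 2.9369 = 1.587933… → 1.59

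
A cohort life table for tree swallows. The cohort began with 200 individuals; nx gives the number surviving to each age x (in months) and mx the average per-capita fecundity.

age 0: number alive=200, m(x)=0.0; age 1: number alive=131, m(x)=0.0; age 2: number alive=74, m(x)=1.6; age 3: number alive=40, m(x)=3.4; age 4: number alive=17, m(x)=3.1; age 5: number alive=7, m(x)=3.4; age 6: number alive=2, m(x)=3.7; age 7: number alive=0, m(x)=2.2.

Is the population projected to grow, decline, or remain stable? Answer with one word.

lx = nx/n0 = nx/200: 1, 0.655, 0.37, 0.2, 0.085, 0.035, 0.01, 0
R0 = Σ lx·mx = 0 + 0 + 0.592 + 0.68 + 0.2635 + 0.119 + 0.037 + 0 = 1.6915
R0 > 1, so the population is growing.

growing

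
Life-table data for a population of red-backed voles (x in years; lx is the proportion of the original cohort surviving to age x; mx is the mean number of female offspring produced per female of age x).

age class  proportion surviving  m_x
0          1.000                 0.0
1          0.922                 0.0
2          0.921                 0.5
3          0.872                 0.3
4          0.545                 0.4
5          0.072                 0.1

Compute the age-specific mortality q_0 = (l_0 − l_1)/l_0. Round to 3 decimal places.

0.078

q_0 = (l_0 − l_1) / l_0 = (1 − 0.922) / 1
     = 0.078 / 1 = 0.078 → 0.078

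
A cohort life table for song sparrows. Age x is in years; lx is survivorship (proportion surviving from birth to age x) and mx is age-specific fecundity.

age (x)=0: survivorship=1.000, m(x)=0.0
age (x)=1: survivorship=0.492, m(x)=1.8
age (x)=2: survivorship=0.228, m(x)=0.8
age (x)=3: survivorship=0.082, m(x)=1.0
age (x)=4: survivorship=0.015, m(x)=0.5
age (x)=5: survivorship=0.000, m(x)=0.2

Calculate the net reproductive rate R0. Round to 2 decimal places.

1.16

lx·mx by age: 0, 0.8856, 0.1824, 0.082, 0.0075, 0
R0 = Σ lx·mx = 1.1575 → 1.16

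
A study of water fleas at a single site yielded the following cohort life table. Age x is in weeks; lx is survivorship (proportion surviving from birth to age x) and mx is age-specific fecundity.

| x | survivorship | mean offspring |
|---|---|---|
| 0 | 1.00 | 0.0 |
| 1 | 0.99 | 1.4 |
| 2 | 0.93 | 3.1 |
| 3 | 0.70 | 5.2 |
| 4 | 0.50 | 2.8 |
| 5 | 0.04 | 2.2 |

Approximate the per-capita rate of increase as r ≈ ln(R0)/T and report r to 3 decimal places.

0.873

R0 = Σ lx·mx = 0 + 1.386 + 2.883 + 3.64 + 1.4 + 0.088 = 9.397
Σ x·lx·mx = 24.112; T = 24.112/9.397 = 2.56593…
r ≈ ln(R0)/T = ln(9.397)/2.56593… = 0.87313… → 0.873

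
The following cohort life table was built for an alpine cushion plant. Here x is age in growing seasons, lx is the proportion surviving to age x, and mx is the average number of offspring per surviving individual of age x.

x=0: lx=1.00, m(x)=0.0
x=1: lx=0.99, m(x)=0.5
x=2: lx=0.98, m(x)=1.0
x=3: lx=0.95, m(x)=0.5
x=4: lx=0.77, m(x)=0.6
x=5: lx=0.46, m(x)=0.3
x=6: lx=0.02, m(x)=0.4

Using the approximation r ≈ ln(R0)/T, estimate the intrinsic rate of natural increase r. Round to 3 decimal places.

0.372

R0 = Σ lx·mx = 0 + 0.495 + 0.98 + 0.475 + 0.462 + 0.138 + 0.008 = 2.558
Σ x·lx·mx = 6.466; T = 6.466/2.558 = 2.52776…
r ≈ ln(R0)/T = ln(2.558)/2.52776… = 0.37157… → 0.372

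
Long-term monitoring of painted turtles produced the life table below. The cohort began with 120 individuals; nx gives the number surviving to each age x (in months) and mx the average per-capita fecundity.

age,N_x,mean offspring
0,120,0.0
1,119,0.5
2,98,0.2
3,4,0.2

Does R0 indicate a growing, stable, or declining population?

lx = nx/n0 = nx/120: 1, 0.99167…, 0.81667…, 0.03333…
R0 = Σ lx·mx = 0 + 0.495833… + 0.163333… + 0.006667… = 0.665833…
R0 < 1, so the population is declining.

declining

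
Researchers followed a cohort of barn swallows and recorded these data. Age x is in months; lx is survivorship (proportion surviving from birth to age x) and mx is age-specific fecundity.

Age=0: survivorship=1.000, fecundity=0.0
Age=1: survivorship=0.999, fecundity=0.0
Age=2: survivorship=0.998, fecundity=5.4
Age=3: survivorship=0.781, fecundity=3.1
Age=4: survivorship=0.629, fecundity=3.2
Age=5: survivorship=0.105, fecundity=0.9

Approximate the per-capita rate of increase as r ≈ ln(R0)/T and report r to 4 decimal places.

0.8565

R0 = Σ lx·mx = 0 + 0 + 5.3892 + 2.4211 + 2.0128 + 0.0945 = 9.9176
Σ x·lx·mx = 26.5654; T = 26.5654/9.9176 = 2.67861…
r ≈ ln(R0)/T = ln(9.9176)/2.67861… = 0.85653… → 0.8565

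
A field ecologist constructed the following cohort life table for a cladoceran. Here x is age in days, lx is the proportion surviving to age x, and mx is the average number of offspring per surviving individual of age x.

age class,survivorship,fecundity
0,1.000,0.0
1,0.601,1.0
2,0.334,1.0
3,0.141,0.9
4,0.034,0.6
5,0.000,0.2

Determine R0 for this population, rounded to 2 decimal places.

lx·mx by age: 0, 0.601, 0.334, 0.1269, 0.0204, 0
R0 = Σ lx·mx = 1.0823 → 1.08

1.08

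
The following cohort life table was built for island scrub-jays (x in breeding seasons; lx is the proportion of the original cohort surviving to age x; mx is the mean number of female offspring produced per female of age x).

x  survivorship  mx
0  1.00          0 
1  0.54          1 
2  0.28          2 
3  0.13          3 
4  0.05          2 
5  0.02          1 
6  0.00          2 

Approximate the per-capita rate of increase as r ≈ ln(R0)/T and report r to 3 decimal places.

R0 = Σ lx·mx = 0 + 0.54 + 0.56 + 0.39 + 0.1 + 0.02 + 0 = 1.61
Σ x·lx·mx = 3.33; T = 3.33/1.61 = 2.06832…
r ≈ ln(R0)/T = ln(1.61)/2.06832… = 0.23025… → 0.230

0.230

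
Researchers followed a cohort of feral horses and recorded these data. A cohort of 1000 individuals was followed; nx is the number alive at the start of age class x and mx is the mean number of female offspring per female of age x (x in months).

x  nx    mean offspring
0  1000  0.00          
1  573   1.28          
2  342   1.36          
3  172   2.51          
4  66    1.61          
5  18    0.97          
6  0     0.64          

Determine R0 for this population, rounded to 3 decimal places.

1.754

lx = nx/n0 = nx/1000: 1, 0.573, 0.342, 0.172, 0.066, 0.018, 0
lx·mx by age: 0, 0.73344, 0.46512, 0.43172, 0.10626, 0.01746, 0
R0 = Σ lx·mx = 1.754 → 1.754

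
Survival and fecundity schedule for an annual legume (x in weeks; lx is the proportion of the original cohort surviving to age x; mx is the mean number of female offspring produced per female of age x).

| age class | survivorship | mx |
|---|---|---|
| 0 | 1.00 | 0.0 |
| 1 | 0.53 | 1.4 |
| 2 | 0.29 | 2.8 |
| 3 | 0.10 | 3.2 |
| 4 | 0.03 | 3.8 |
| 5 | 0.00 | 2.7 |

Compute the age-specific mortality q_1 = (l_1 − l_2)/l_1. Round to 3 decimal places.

0.453

q_1 = (l_1 − l_2) / l_1 = (0.53 − 0.29) / 0.53
     = 0.24 / 0.53 = 0.45283… → 0.453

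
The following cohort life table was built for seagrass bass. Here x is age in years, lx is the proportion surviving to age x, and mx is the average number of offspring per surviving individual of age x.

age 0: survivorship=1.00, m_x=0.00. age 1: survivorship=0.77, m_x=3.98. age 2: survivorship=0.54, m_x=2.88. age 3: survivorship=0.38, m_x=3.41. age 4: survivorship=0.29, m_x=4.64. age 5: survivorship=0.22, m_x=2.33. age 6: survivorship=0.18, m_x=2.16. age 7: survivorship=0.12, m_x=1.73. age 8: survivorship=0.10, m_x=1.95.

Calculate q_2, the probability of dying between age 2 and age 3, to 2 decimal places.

q_2 = (l_2 − l_3) / l_2 = (0.54 − 0.38) / 0.54
     = 0.16 / 0.54 = 0.296296… → 0.30

0.30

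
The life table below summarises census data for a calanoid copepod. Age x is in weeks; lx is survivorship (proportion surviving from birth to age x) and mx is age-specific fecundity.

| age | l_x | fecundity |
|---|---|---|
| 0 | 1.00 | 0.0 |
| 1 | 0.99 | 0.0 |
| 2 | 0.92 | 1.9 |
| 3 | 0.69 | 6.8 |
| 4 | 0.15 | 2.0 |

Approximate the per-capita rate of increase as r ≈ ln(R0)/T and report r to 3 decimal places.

R0 = Σ lx·mx = 0 + 0 + 1.748 + 4.692 + 0.3 = 6.74
Σ x·lx·mx = 18.772; T = 18.772/6.74 = 2.78516…
r ≈ ln(R0)/T = ln(6.74)/2.78516… = 0.68508… → 0.685

0.685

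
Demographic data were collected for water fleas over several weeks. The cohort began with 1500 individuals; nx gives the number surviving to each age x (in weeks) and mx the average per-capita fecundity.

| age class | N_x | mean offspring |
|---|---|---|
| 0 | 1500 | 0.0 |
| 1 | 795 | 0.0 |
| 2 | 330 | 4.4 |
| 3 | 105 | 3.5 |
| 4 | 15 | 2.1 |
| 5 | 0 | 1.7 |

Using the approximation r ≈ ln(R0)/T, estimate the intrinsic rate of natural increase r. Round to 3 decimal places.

lx = nx/n0 = nx/1500: 1, 0.53, 0.22, 0.07, 0.01, 0
R0 = Σ lx·mx = 0 + 0 + 0.968 + 0.245 + 0.021 + 0 = 1.234
Σ x·lx·mx = 2.755; T = 2.755/1.234 = 2.23258…
r ≈ ln(R0)/T = ln(1.234)/2.23258… = 0.09418… → 0.094

0.094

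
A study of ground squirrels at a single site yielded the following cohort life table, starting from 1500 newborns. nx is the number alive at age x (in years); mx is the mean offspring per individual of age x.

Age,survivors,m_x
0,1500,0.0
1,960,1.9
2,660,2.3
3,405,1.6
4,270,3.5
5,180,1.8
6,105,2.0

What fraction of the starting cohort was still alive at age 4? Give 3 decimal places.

l_4 = n_4/n_0 = 270/1500 = 0.18 → 0.180

0.180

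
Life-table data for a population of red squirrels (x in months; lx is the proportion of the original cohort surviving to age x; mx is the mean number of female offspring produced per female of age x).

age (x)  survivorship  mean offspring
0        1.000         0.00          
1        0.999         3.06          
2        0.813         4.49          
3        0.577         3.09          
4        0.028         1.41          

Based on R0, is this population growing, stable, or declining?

growing

R0 = Σ lx·mx = 0 + 3.05694 + 3.65037 + 1.78293 + 0.03948 = 8.52972
R0 > 1, so the population is growing.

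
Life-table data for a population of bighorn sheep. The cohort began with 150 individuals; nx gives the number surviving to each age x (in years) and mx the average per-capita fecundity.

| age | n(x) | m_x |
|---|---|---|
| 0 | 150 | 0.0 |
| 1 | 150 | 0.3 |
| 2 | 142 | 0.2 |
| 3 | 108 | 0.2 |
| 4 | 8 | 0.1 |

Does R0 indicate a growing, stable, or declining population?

lx = nx/n0 = nx/150: 1, 1, 0.94667…, 0.72, 0.05333…
R0 = Σ lx·mx = 0 + 0.3 + 0.189333… + 0.144 + 0.005333… = 0.638667…
R0 < 1, so the population is declining.

declining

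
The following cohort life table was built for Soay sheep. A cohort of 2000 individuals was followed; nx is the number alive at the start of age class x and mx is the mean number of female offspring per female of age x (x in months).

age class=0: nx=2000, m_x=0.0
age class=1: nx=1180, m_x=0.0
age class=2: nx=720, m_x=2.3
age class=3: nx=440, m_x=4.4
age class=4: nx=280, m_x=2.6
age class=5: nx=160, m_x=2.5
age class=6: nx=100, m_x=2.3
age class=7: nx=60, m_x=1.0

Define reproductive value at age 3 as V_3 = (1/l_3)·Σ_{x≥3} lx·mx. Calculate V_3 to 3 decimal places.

lx = nx/n0 = nx/2000: 1, 0.59, 0.36, 0.22, 0.14, 0.08, 0.05, 0.03
lx·mx for x ≥ 3: 0.968, 0.364, 0.2, 0.115, 0.03 → sum = 1.677
V_3 = 1.677 / l_3 = 1.677 / 0.22 = 7.622727… → 7.623

7.623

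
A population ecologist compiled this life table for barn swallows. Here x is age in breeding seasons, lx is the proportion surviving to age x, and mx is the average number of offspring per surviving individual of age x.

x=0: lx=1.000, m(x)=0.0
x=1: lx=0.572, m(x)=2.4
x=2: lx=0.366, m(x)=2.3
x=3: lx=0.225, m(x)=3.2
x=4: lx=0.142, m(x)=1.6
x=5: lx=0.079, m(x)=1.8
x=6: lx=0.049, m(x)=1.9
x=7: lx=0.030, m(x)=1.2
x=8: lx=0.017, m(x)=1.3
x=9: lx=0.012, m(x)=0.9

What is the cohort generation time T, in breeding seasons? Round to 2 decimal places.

lx·mx: 0, 1.3728, 0.8418, 0.72, 0.2272, 0.1422, 0.0931, 0.036, 0.0221, 0.0108 → R0 = 3.466
x·lx·mx: 0, 1.3728, 1.6836, 2.16, 0.9088, 0.711, 0.5586, 0.252, 0.1768, 0.0972 → Σ = 7.9208
T = 7.9208 / 3.466 = 2.285286… → 2.29

2.29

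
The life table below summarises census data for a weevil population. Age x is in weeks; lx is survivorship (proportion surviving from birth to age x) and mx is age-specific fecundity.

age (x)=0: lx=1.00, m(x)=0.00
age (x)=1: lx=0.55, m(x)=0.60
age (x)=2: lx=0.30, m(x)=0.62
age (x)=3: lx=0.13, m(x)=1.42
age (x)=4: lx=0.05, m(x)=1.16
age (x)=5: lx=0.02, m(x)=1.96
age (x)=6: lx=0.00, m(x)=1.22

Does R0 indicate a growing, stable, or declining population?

declining

R0 = Σ lx·mx = 0 + 0.33 + 0.186 + 0.1846 + 0.058 + 0.0392 + 0 = 0.7978
R0 < 1, so the population is declining.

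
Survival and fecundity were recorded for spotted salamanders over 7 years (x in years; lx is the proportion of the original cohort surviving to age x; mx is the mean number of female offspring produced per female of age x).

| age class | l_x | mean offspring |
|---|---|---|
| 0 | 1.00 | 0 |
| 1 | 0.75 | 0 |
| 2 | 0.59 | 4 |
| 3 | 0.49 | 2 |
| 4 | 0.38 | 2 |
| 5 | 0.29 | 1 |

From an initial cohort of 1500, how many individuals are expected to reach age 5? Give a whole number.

Expected survivors = N0 · l_5 = 1500 × 0.29 = 435 → 435

435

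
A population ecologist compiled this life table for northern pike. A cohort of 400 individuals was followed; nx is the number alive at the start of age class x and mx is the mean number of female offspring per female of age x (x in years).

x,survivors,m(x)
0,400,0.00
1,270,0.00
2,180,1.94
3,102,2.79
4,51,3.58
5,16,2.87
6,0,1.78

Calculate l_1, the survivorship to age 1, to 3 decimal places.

l_1 = n_1/n_0 = 270/400 = 0.675 → 0.675

0.675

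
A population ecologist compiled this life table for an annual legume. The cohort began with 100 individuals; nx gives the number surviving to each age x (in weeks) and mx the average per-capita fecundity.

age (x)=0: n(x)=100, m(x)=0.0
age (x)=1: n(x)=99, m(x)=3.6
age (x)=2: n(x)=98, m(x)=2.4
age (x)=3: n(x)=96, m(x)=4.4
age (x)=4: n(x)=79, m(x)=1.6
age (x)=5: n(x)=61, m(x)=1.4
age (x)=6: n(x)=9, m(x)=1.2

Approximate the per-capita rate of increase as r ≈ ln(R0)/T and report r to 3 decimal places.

1.006

lx = nx/n0 = nx/100: 1, 0.99, 0.98, 0.96, 0.79, 0.61, 0.09
R0 = Σ lx·mx = 0 + 3.564 + 2.352 + 4.224 + 1.264 + 0.854 + 0.108 = 12.366
Σ x·lx·mx = 30.914; T = 30.914/12.366 = 2.49992…
r ≈ ln(R0)/T = ln(12.366)/2.49992… = 1.00601… → 1.006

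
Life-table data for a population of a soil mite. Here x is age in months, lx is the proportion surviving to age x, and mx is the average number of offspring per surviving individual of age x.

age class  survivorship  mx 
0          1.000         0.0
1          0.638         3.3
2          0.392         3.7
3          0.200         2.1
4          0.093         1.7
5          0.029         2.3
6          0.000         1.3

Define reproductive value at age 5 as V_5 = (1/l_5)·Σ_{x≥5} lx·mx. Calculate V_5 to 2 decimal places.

2.30

lx·mx for x ≥ 5: 0.0667, 0 → sum = 0.0667
V_5 = 0.0667 / l_5 = 0.0667 / 0.029 = 2.3 → 2.30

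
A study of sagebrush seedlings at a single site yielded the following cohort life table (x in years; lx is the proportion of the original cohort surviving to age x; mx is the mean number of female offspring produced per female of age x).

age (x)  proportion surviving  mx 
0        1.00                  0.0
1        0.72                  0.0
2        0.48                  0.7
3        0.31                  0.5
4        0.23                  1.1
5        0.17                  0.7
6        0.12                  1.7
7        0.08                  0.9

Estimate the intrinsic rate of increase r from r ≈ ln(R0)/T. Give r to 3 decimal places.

R0 = Σ lx·mx = 0 + 0 + 0.336 + 0.155 + 0.253 + 0.119 + 0.204 + 0.072 = 1.139
Σ x·lx·mx = 4.472; T = 4.472/1.139 = 3.92625…
r ≈ ln(R0)/T = ln(1.139)/3.92625… = 0.03315… → 0.033

0.033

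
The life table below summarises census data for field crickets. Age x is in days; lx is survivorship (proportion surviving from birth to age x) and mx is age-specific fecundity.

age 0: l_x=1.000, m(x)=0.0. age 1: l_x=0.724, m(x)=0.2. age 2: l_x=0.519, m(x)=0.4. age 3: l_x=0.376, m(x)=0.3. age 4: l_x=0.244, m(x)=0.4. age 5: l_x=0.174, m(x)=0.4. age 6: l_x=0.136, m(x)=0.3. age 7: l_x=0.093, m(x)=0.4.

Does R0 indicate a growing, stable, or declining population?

R0 = Σ lx·mx = 0 + 0.1448 + 0.2076 + 0.1128 + 0.0976 + 0.0696 + 0.0408 + 0.0372 = 0.7104
R0 < 1, so the population is declining.

declining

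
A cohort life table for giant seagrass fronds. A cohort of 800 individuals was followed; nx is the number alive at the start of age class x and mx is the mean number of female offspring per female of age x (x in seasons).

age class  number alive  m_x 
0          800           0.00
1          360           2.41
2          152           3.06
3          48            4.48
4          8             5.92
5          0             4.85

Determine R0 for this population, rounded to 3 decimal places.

1.994

lx = nx/n0 = nx/800: 1, 0.45, 0.19, 0.06, 0.01, 0
lx·mx by age: 0, 1.0845, 0.5814, 0.2688, 0.0592, 0
R0 = Σ lx·mx = 1.9939 → 1.994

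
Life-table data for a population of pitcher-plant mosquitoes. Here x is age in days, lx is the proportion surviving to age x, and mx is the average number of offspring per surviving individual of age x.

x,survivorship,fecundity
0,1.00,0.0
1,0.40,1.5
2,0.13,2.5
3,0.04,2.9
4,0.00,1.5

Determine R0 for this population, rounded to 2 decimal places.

lx·mx by age: 0, 0.6, 0.325, 0.116, 0
R0 = Σ lx·mx = 1.041 → 1.04

1.04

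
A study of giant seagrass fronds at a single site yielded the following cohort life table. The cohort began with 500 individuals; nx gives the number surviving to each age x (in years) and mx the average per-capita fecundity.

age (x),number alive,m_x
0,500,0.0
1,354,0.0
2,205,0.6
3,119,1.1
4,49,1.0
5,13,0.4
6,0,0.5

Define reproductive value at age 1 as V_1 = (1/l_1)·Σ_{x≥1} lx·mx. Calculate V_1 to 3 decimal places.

lx = nx/n0 = nx/500: 1, 0.708, 0.41, 0.238, 0.098, 0.026, 0
lx·mx for x ≥ 1: 0, 0.246, 0.2618, 0.098, 0.0104, 0 → sum = 0.6162
V_1 = 0.6162 / l_1 = 0.6162 / 0.708 = 0.870339… → 0.870

0.870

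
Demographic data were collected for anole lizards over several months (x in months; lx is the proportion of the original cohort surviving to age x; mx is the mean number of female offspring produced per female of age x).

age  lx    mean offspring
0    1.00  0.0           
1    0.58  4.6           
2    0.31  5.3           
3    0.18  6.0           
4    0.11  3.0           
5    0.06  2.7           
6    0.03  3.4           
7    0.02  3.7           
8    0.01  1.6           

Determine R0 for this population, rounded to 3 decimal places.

lx·mx by age: 0, 2.668, 1.643, 1.08, 0.33, 0.162, 0.102, 0.074, 0.016
R0 = Σ lx·mx = 6.075 → 6.075

6.075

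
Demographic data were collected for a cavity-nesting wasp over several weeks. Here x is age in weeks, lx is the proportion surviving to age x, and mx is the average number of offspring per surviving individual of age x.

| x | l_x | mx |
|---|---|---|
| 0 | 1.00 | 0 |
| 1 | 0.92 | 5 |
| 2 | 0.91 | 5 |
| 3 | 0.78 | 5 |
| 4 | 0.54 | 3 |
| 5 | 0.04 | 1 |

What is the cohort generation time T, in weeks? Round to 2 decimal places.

2.18

lx·mx: 0, 4.6, 4.55, 3.9, 1.62, 0.04 → R0 = 14.71
x·lx·mx: 0, 4.6, 9.1, 11.7, 6.48, 0.2 → Σ = 32.08
T = 32.08 / 14.71 = 2.180829… → 2.18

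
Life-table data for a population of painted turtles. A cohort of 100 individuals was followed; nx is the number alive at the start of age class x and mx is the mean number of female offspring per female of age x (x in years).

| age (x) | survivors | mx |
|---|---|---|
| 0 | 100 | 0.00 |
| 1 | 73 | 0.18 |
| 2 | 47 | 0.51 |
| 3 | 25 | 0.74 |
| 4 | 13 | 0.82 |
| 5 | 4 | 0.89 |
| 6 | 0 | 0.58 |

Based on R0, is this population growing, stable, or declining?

declining

lx = nx/n0 = nx/100: 1, 0.73, 0.47, 0.25, 0.13, 0.04, 0
R0 = Σ lx·mx = 0 + 0.1314 + 0.2397 + 0.185 + 0.1066 + 0.0356 + 0 = 0.6983
R0 < 1, so the population is declining.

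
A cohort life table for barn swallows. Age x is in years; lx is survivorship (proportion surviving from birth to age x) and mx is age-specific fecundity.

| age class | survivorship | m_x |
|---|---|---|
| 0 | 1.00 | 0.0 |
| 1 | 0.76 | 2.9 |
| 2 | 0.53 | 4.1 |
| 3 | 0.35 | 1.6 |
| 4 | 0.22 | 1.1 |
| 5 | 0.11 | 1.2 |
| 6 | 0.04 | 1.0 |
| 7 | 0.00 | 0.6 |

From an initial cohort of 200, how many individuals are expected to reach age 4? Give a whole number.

44

Expected survivors = N0 · l_4 = 200 × 0.22 = 44 → 44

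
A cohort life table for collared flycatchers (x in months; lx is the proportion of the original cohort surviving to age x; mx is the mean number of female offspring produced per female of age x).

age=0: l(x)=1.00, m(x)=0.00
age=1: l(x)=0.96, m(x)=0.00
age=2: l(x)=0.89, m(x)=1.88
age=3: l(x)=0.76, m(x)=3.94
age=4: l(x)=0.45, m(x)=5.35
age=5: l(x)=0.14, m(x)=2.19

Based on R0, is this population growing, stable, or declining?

growing

R0 = Σ lx·mx = 0 + 0 + 1.6732 + 2.9944 + 2.4075 + 0.3066 = 7.3817
R0 > 1, so the population is growing.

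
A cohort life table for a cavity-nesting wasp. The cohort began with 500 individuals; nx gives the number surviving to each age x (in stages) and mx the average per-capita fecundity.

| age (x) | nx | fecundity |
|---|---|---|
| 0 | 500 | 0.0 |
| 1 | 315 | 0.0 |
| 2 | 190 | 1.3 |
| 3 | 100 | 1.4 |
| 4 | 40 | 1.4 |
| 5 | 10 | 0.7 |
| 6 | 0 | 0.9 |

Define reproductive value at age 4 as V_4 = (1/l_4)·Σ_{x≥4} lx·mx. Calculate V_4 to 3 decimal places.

1.575

lx = nx/n0 = nx/500: 1, 0.63, 0.38, 0.2, 0.08, 0.02, 0
lx·mx for x ≥ 4: 0.112, 0.014, 0 → sum = 0.126
V_4 = 0.126 / l_4 = 0.126 / 0.08 = 1.575 → 1.575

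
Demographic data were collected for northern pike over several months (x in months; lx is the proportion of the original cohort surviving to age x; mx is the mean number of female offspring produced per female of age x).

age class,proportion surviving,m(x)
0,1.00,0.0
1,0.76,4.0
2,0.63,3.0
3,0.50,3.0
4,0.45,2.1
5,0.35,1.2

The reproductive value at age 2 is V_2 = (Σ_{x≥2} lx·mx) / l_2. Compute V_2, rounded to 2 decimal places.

lx·mx for x ≥ 2: 1.89, 1.5, 0.945, 0.42 → sum = 4.755
V_2 = 4.755 / l_2 = 4.755 / 0.63 = 7.547619… → 7.55

7.55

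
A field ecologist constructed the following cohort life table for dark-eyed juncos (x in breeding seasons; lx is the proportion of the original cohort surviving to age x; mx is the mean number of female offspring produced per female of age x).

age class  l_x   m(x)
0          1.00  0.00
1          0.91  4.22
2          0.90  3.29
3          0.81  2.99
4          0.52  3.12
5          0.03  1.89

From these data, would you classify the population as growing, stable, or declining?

R0 = Σ lx·mx = 0 + 3.8402 + 2.961 + 2.4219 + 1.6224 + 0.0567 = 10.9022
R0 > 1, so the population is growing.

growing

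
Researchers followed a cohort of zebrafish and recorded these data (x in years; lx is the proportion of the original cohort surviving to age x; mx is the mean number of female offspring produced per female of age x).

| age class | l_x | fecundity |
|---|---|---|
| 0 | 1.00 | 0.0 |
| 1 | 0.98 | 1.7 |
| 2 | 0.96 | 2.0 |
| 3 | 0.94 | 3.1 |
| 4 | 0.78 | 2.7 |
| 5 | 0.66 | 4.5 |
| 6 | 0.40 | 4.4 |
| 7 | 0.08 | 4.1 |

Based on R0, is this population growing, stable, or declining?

R0 = Σ lx·mx = 0 + 1.666 + 1.92 + 2.914 + 2.106 + 2.97 + 1.76 + 0.328 = 13.664
R0 > 1, so the population is growing.

growing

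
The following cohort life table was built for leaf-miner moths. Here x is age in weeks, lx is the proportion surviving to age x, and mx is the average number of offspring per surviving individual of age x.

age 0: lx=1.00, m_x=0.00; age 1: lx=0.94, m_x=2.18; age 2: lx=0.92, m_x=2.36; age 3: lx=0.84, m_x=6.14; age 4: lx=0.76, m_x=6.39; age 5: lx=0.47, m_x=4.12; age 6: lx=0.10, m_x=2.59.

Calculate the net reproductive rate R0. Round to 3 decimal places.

16.430

lx·mx by age: 0, 2.0492, 2.1712, 5.1576, 4.8564, 1.9364, 0.259
R0 = Σ lx·mx = 16.4298 → 16.430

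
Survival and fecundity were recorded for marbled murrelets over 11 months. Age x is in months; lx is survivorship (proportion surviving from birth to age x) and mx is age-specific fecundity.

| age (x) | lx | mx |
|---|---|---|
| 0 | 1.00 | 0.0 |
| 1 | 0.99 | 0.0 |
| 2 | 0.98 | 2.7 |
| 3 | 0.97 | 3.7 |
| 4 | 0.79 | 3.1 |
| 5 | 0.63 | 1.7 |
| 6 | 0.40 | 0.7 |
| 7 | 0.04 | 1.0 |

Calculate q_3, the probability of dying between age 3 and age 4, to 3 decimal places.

q_3 = (l_3 − l_4) / l_3 = (0.97 − 0.79) / 0.97
     = 0.18 / 0.97 = 0.185567… → 0.186

0.186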